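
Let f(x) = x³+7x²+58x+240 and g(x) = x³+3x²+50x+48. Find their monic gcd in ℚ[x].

By polynomial division,
  x³+7x²+58x+240 = (x³+3x²+50x+48) + (4x²+8x+192)
  x³+3x²+50x+48 = ((1/4)x+1/4)(4x²+8x+192) + (0)
Last nonzero remainder: 4x²+8x+192. Dividing through by 4 gives the monic gcd x²+2x+48.

x²+2x+48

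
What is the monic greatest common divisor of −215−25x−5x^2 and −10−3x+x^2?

Apply the Euclidean algorithm:
  −5x^2−25x−215 = (−5)(x^2−3x−10) + (−40x−265)
  x^2−3x−10 = (−(1/40)x+77/320)(−40x−265) + (3441/64)
  −40x−265 = (−(2560/3441)x−16960/3441)(3441/64) + (0)
The last nonzero remainder is the constant 3441/64, so the polynomials are coprime and gcd = 1.

1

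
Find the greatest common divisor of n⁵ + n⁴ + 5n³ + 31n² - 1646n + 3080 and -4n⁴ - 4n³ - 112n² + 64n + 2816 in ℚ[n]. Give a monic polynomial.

Apply the Euclidean algorithm:
  n⁵ + n⁴ + 5n³ + 31n² - 1646n + 3080 = (-(1/4)n)(-4n⁴ - 4n³ - 112n² + 64n + 2816) + (-23n³ + 47n² - 942n + 3080)
  -4n⁴ - 4n³ - 112n² + 64n + 2816 = ((4/23)n + 280/529)(-23n³ + 47n² - 942n + 3080) + ((14256/529)n² + (14256/529)n + 627264/529)
  -23n³ + 47n² - 942n + 3080 = (-(12167/14256)n + 18515/7128)((14256/529)n² + (14256/529)n + 627264/529) + (0)
Last nonzero remainder: (14256/529)n² + (14256/529)n + 627264/529. Dividing through by 14256/529 gives the monic gcd n² + n + 44.

n² + n + 44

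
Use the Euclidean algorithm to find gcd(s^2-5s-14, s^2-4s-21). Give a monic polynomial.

By polynomial division,
  s^2-5s-14 = (s^2-4s-21) + (-s+7)
  s^2-4s-21 = (-s-3)(-s+7) + (0)
Last nonzero remainder: -s+7. Dividing through by -1 gives the monic gcd s-7.

s-7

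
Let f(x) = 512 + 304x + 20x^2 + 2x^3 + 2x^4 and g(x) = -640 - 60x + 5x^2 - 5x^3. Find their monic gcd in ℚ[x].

128 + 12x - x^2 + x^3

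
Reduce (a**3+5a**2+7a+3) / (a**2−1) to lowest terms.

(a**2+4a+3)/(a−1)

Euclidean algorithm in ℚ[a]:
  a**3+5a**2+7a+3 = (a+5)(a**2−1) + (8a+8)
  a**2−1 = ((1/8)a−1/8)(8a+8) + (0)
Last nonzero remainder: 8a+8. Dividing through by 8 gives the monic gcd a+1.
Cancel a+1 from numerator and denominator to get the reduced form.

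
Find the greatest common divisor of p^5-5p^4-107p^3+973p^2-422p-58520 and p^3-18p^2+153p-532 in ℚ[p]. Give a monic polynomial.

p^2-11p+76

Repeated division with remainder:
  p^5-5p^4-107p^3+973p^2-422p-58520 = (p^2+13p-26)(p^3-18p^2+153p-532) + (-952p^2+10472p-72352)
  p^3-18p^2+153p-532 = (-(1/952)p+1/136)(-952p^2+10472p-72352) + (0)
Last nonzero remainder: -952p^2+10472p-72352. Dividing through by -952 gives the monic gcd p^2-11p+76.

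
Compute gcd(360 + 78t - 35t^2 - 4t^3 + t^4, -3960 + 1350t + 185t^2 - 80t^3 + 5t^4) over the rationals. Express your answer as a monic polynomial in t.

-24 - 2t + t^2

Apply the Euclidean algorithm:
  t^4 - 4t^3 - 35t^2 + 78t + 360 = (1/5)(5t^4 - 80t^3 + 185t^2 + 1350t - 3960) + (12t^3 - 72t^2 - 192t + 1152)
  5t^4 - 80t^3 + 185t^2 + 1350t - 3960 = ((5/12)t - 25/6)(12t^3 - 72t^2 - 192t + 1152) + (-35t^2 + 70t + 840)
  12t^3 - 72t^2 - 192t + 1152 = (-(12/35)t + 48/35)(-35t^2 + 70t + 840) + (0)
Last nonzero remainder: -35t^2 + 70t + 840. Dividing through by -35 gives the monic gcd t^2 - 2t - 24.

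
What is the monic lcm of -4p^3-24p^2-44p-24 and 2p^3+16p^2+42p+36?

Euclidean algorithm in ℚ[p]:
  -4p^3-24p^2-44p-24 = (-2)(2p^3+16p^2+42p+36) + (8p^2+40p+48)
  2p^3+16p^2+42p+36 = ((1/4)p+3/4)(8p^2+40p+48) + (0)
Last nonzero remainder: 8p^2+40p+48. Dividing through by 8 gives the monic gcd p^2+5p+6.
Then lcm(f, g) = f·g / gcd(f, g); expanding and making the result monic gives the answer.

p^4+9p^3+29p^2+39p+18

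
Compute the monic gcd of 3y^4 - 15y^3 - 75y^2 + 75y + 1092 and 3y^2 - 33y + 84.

y^2 - 11y + 28

Euclidean algorithm in ℚ[y]:
  3y^4 - 15y^3 - 75y^2 + 75y + 1092 = (y^2 + 6y + 13)(3y^2 - 33y + 84) + (0)
Last nonzero remainder: 3y^2 - 33y + 84. Dividing through by 3 gives the monic gcd y^2 - 11y + 28.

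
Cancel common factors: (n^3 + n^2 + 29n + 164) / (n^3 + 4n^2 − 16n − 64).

By polynomial division,
  n^3 + n^2 + 29n + 164 = (n^3 + 4n^2 − 16n − 64) + (−3n^2 + 45n + 228)
  n^3 + 4n^2 − 16n − 64 = (−(1/3)n − 19/3)(−3n^2 + 45n + 228) + (345n + 1380)
  −3n^2 + 45n + 228 = (−(1/115)n + 19/115)(345n + 1380) + (0)
Last nonzero remainder: 345n + 1380. Dividing through by 345 gives the monic gcd n + 4.
Cancel n + 4 from numerator and denominator to get the reduced form.

(n^2 − 3n + 41)/(n^2 − 16)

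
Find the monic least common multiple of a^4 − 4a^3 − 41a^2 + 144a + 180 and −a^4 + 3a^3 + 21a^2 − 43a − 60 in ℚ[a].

a^6 − 3a^5 − 57a^4 + 151a^3 + 816a^2 − 1548a − 2160

By polynomial division,
  a^4 − 4a^3 − 41a^2 + 144a + 180 = (−1)(−a^4 + 3a^3 + 21a^2 − 43a − 60) + (−a^3 − 20a^2 + 101a + 120)
  −a^4 + 3a^3 + 21a^2 − 43a − 60 = (a − 23)(−a^3 − 20a^2 + 101a + 120) + (−540a^2 + 2160a + 2700)
  −a^3 − 20a^2 + 101a + 120 = ((1/540)a + 2/45)(−540a^2 + 2160a + 2700) + (0)
Last nonzero remainder: −540a^2 + 2160a + 2700. Dividing through by −540 gives the monic gcd a^2 − 4a − 5.
Then lcm(f, g) = f·g / gcd(f, g); expanding and making the result monic gives the answer.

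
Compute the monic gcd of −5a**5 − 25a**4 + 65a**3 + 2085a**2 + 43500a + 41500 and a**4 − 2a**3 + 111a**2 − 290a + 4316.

a**2 + 4a + 83

By polynomial division,
  −5a**5 − 25a**4 + 65a**3 + 2085a**2 + 43500a + 41500 = (−5a − 35)(a**4 − 2a**3 + 111a**2 − 290a + 4316) + (550a**3 + 4520a**2 + 54930a + 192560)
  a**4 − 2a**3 + 111a**2 − 290a + 4316 = ((1/550)a − 281/15125)(550a**3 + 4520a**2 + 54930a + 192560) + ((287684/3025)a**2 + (1150736/3025)a + 23877772/3025)
  550a**3 + 4520a**2 + 54930a + 192560 = ((831875/143842)a + 1754500/71921)((287684/3025)a**2 + (1150736/3025)a + 23877772/3025) + (0)
Last nonzero remainder: (287684/3025)a**2 + (1150736/3025)a + 23877772/3025. Dividing through by 287684/3025 gives the monic gcd a**2 + 4a + 83.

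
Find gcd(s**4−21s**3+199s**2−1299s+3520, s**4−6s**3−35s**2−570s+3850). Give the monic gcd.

By polynomial division,
  s**4−21s**3+199s**2−1299s+3520 = (s**4−6s**3−35s**2−570s+3850) + (−15s**3+234s**2−729s−330)
  s**4−6s**3−35s**2−570s+3850 = (−(1/15)s−16/25)(−15s**3+234s**2−729s−330) + ((1654/25)s**2−(26464/25)s+18194/5)
  −15s**3+234s**2−729s−330 = (−(375/1654)s−75/827)((1654/25)s**2−(26464/25)s+18194/5) + (0)
Last nonzero remainder: (1654/25)s**2−(26464/25)s+18194/5. Dividing through by 1654/25 gives the monic gcd s**2−16s+55.

s**2−16s+55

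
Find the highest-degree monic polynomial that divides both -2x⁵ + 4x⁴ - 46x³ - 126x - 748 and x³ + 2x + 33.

x² - 3x + 11

Euclidean algorithm in ℚ[x]:
  -2x⁵ + 4x⁴ - 46x³ - 126x - 748 = (-2x² + 4x - 42)(x³ + 2x + 33) + (58x² - 174x + 638)
  x³ + 2x + 33 = ((1/58)x + 3/58)(58x² - 174x + 638) + (0)
Last nonzero remainder: 58x² - 174x + 638. Dividing through by 58 gives the monic gcd x² - 3x + 11.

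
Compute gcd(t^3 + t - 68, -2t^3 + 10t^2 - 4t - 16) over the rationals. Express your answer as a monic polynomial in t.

t - 4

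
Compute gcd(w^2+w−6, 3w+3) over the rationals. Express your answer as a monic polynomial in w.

By polynomial division,
  w^2+w−6 = ((1/3)w)(3w+3) + (−6)
  3w+3 = (−(1/2)w−1/2)(−6) + (0)
The last nonzero remainder is the constant −6, so the polynomials are coprime and gcd = 1.

1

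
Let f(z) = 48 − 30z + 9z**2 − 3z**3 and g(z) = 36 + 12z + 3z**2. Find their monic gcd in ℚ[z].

Repeated division with remainder:
  −3z**3 + 9z**2 − 30z + 48 = (−z + 7)(3z**2 + 12z + 36) + (−78z − 204)
  3z**2 + 12z + 36 = (−(1/26)z − 9/169)(−78z − 204) + (4248/169)
  −78z − 204 = (−(2197/708)z − 2873/354)(4248/169) + (0)
The last nonzero remainder is the constant 4248/169, so the polynomials are coprime and gcd = 1.

1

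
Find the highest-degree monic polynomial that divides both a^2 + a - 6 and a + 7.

1

By polynomial division,
  a^2 + a - 6 = (a - 6)(a + 7) + (36)
  a + 7 = ((1/36)a + 7/36)(36) + (0)
The last nonzero remainder is the constant 36, so the polynomials are coprime and gcd = 1.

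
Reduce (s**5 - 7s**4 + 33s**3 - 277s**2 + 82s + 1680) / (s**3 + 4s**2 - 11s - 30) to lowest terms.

(s**3 - 6s**2 + 33s - 280)/(s + 5)

Apply the Euclidean algorithm:
  s**5 - 7s**4 + 33s**3 - 277s**2 + 82s + 1680 = (s**2 - 11s + 88)(s**3 + 4s**2 - 11s - 30) + (-720s**2 + 720s + 4320)
  s**3 + 4s**2 - 11s - 30 = (-(1/720)s - 1/144)(-720s**2 + 720s + 4320) + (0)
Last nonzero remainder: -720s**2 + 720s + 4320. Dividing through by -720 gives the monic gcd s**2 - s - 6.
Cancel s**2 - s - 6 from numerator and denominator to get the reduced form.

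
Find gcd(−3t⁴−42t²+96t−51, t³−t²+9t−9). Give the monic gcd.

Repeated division with remainder:
  −3t⁴−42t²+96t−51 = (−3t−3)(t³−t²+9t−9) + (−18t²+96t−78)
  t³−t²+9t−9 = (−(1/18)t−13/54)(−18t²+96t−78) + ((250/9)t−250/9)
  −18t²+96t−78 = (−(81/125)t+351/125)((250/9)t−250/9) + (0)
Last nonzero remainder: (250/9)t−250/9. Dividing through by 250/9 gives the monic gcd t−1.

t−1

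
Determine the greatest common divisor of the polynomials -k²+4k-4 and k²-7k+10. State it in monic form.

k-2

Euclidean algorithm in ℚ[k]:
  -k²+4k-4 = (-1)(k²-7k+10) + (-3k+6)
  k²-7k+10 = (-(1/3)k+5/3)(-3k+6) + (0)
Last nonzero remainder: -3k+6. Dividing through by -3 gives the monic gcd k-2.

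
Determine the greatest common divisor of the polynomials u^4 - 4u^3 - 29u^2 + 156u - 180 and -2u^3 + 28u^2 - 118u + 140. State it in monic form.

Euclidean algorithm in ℚ[u]:
  u^4 - 4u^3 - 29u^2 + 156u - 180 = (-(1/2)u - 5)(-2u^3 + 28u^2 - 118u + 140) + (52u^2 - 364u + 520)
  -2u^3 + 28u^2 - 118u + 140 = (-(1/26)u + 7/26)(52u^2 - 364u + 520) + (0)
Last nonzero remainder: 52u^2 - 364u + 520. Dividing through by 52 gives the monic gcd u^2 - 7u + 10.

u^2 - 7u + 10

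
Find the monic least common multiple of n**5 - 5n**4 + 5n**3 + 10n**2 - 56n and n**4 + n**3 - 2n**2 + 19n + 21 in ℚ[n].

n**7 - n**6 - 12n**5 + 15n**4 - n**3 - 194n**2 - 168n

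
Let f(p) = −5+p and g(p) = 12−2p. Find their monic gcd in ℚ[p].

Repeated division with remainder:
  p−5 = (−1/2)(−2p+12) + (1)
  −2p+12 = (−2p+12)(1) + (0)
The last nonzero remainder is the constant 1, so the polynomials are coprime and gcd = 1.

1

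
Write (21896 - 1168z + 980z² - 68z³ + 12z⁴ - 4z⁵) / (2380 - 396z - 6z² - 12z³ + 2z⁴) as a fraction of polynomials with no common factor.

(-46 + 4z - 2z²)/(-5 + z)

Repeated division with remainder:
  -4z⁵ + 12z⁴ - 68z³ + 980z² - 1168z + 21896 = (-2z - 6)(2z⁴ - 12z³ - 6z² - 396z + 2380) + (-152z³ + 152z² + 1216z + 36176)
  2z⁴ - 12z³ - 6z² - 396z + 2380 = (-(1/76)z + 5/76)(-152z³ + 152z² + 1216z + 36176) + (0)
Last nonzero remainder: -152z³ + 152z² + 1216z + 36176. Dividing through by -152 gives the monic gcd z³ - z² - 8z - 238.
Cancel z³ - z² - 8z - 238 from numerator and denominator to get the reduced form.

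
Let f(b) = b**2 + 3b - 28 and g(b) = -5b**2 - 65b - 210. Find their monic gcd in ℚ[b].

b + 7

Euclidean algorithm in ℚ[b]:
  b**2 + 3b - 28 = (-1/5)(-5b**2 - 65b - 210) + (-10b - 70)
  -5b**2 - 65b - 210 = ((1/2)b + 3)(-10b - 70) + (0)
Last nonzero remainder: -10b - 70. Dividing through by -10 gives the monic gcd b + 7.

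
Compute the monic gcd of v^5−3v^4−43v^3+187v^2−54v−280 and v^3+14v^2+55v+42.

v^2+8v+7

By polynomial division,
  v^5−3v^4−43v^3+187v^2−54v−280 = (v^2−17v+140)(v^3+14v^2+55v+42) + (−880v^2−7040v−6160)
  v^3+14v^2+55v+42 = (−(1/880)v−3/440)(−880v^2−7040v−6160) + (0)
Last nonzero remainder: −880v^2−7040v−6160. Dividing through by −880 gives the monic gcd v^2+8v+7.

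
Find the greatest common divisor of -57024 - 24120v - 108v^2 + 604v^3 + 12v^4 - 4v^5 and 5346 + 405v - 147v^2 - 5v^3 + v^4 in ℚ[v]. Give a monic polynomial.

594 - 21v - 14v^2 + v^3

Repeated division with remainder:
  -4v^5 + 12v^4 + 604v^3 - 108v^2 - 24120v - 57024 = (-4v - 8)(v^4 - 5v^3 - 147v^2 + 405v + 5346) + (-24v^3 + 336v^2 + 504v - 14256)
  v^4 - 5v^3 - 147v^2 + 405v + 5346 = (-(1/24)v - 3/8)(-24v^3 + 336v^2 + 504v - 14256) + (0)
Last nonzero remainder: -24v^3 + 336v^2 + 504v - 14256. Dividing through by -24 gives the monic gcd v^3 - 14v^2 - 21v + 594.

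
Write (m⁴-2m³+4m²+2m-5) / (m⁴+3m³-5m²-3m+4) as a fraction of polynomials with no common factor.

By polynomial division,
  m⁴-2m³+4m²+2m-5 = (m⁴+3m³-5m²-3m+4) + (-5m³+9m²+5m-9)
  m⁴+3m³-5m²-3m+4 = (-(1/5)m-24/25)(-5m³+9m²+5m-9) + ((116/25)m²-116/25)
  -5m³+9m²+5m-9 = (-(125/116)m+225/116)((116/25)m²-116/25) + (0)
Last nonzero remainder: (116/25)m²-116/25. Dividing through by 116/25 gives the monic gcd m²-1.
Cancel m²-1 from numerator and denominator to get the reduced form.

(m²-2m+5)/(m²+3m-4)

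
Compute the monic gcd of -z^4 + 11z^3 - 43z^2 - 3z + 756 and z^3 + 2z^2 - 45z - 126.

z^2 - 4z - 21

Repeated division with remainder:
  -z^4 + 11z^3 - 43z^2 - 3z + 756 = (-z + 13)(z^3 + 2z^2 - 45z - 126) + (-114z^2 + 456z + 2394)
  z^3 + 2z^2 - 45z - 126 = (-(1/114)z - 1/19)(-114z^2 + 456z + 2394) + (0)
Last nonzero remainder: -114z^2 + 456z + 2394. Dividing through by -114 gives the monic gcd z^2 - 4z - 21.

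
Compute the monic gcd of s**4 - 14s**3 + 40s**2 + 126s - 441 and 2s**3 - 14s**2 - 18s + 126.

By polynomial division,
  s**4 - 14s**3 + 40s**2 + 126s - 441 = ((1/2)s - 7/2)(2s**3 - 14s**2 - 18s + 126) + (0)
Last nonzero remainder: 2s**3 - 14s**2 - 18s + 126. Dividing through by 2 gives the monic gcd s**3 - 7s**2 - 9s + 63.

s**3 - 7s**2 - 9s + 63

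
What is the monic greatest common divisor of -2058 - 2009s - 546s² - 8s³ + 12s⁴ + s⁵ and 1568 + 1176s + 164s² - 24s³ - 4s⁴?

-98 - 49s + 2s² + s³

Euclidean algorithm in ℚ[s]:
  s⁵ + 12s⁴ - 8s³ - 546s² - 2009s - 2058 = (-(1/4)s - 3/2)(-4s⁴ - 24s³ + 164s² + 1176s + 1568) + (-3s³ - 6s² + 147s + 294)
  -4s⁴ - 24s³ + 164s² + 1176s + 1568 = ((4/3)s + 16/3)(-3s³ - 6s² + 147s + 294) + (0)
Last nonzero remainder: -3s³ - 6s² + 147s + 294. Dividing through by -3 gives the monic gcd s³ + 2s² - 49s - 98.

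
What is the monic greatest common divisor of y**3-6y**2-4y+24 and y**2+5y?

Apply the Euclidean algorithm:
  y**3-6y**2-4y+24 = (y-11)(y**2+5y) + (51y+24)
  y**2+5y = ((1/51)y+77/867)(51y+24) + (-616/289)
  51y+24 = (-(14739/616)y-867/77)(-616/289) + (0)
The last nonzero remainder is the constant -616/289, so the polynomials are coprime and gcd = 1.

1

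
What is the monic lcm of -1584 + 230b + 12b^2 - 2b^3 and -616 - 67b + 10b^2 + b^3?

Euclidean algorithm in ℚ[b]:
  -2b^3 + 12b^2 + 230b - 1584 = (-2)(b^3 + 10b^2 - 67b - 616) + (32b^2 + 96b - 2816)
  b^3 + 10b^2 - 67b - 616 = ((1/32)b + 7/32)(32b^2 + 96b - 2816) + (0)
Last nonzero remainder: 32b^2 + 96b - 2816. Dividing through by 32 gives the monic gcd b^2 + 3b - 88.
Then lcm(f, g) = f·g / gcd(f, g); expanding and making the result monic gives the answer.

5544 - 13b - 157b^2 + b^3 + b^4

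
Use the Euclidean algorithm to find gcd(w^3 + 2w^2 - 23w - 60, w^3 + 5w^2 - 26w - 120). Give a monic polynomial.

Repeated division with remainder:
  w^3 + 2w^2 - 23w - 60 = (w^3 + 5w^2 - 26w - 120) + (-3w^2 + 3w + 60)
  w^3 + 5w^2 - 26w - 120 = (-(1/3)w - 2)(-3w^2 + 3w + 60) + (0)
Last nonzero remainder: -3w^2 + 3w + 60. Dividing through by -3 gives the monic gcd w^2 - w - 20.

w^2 - w - 20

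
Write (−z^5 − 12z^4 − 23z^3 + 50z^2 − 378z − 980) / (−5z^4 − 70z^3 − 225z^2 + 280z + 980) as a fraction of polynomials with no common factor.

(z^2 − 4z + 10)/(5z − 10)

Repeated division with remainder:
  −z^5 − 12z^4 − 23z^3 + 50z^2 − 378z − 980 = ((1/5)z − 2/5)(−5z^4 − 70z^3 − 225z^2 + 280z + 980) + (−6z^3 − 96z^2 − 462z − 588)
  −5z^4 − 70z^3 − 225z^2 + 280z + 980 = ((5/6)z − 5/3)(−6z^3 − 96z^2 − 462z − 588) + (0)
Last nonzero remainder: −6z^3 − 96z^2 − 462z − 588. Dividing through by −6 gives the monic gcd z^3 + 16z^2 + 77z + 98.
Cancel z^3 + 16z^2 + 77z + 98 from numerator and denominator to get the reduced form.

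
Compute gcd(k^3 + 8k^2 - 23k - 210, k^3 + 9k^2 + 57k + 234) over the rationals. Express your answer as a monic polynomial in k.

Apply the Euclidean algorithm:
  k^3 + 8k^2 - 23k - 210 = (k^3 + 9k^2 + 57k + 234) + (-k^2 - 80k - 444)
  k^3 + 9k^2 + 57k + 234 = (-k + 71)(-k^2 - 80k - 444) + (5293k + 31758)
  -k^2 - 80k - 444 = (-(1/5293)k - 74/5293)(5293k + 31758) + (0)
Last nonzero remainder: 5293k + 31758. Dividing through by 5293 gives the monic gcd k + 6.

k + 6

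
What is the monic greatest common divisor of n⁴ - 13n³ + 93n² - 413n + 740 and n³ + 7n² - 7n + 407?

Repeated division with remainder:
  n⁴ - 13n³ + 93n² - 413n + 740 = (n - 20)(n³ + 7n² - 7n + 407) + (240n² - 960n + 8880)
  n³ + 7n² - 7n + 407 = ((1/240)n + 11/240)(240n² - 960n + 8880) + (0)
Last nonzero remainder: 240n² - 960n + 8880. Dividing through by 240 gives the monic gcd n² - 4n + 37.

n² - 4n + 37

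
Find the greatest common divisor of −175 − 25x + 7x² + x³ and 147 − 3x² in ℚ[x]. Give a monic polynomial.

7 + x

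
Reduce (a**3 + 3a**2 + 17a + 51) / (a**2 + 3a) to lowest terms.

By polynomial division,
  a**3 + 3a**2 + 17a + 51 = (a)(a**2 + 3a) + (17a + 51)
  a**2 + 3a = ((1/17)a)(17a + 51) + (0)
Last nonzero remainder: 17a + 51. Dividing through by 17 gives the monic gcd a + 3.
Cancel a + 3 from numerator and denominator to get the reduced form.

(a**2 + 17)/(a)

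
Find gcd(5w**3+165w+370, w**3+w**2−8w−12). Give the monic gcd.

By polynomial division,
  5w**3+165w+370 = (5)(w**3+w**2−8w−12) + (−5w**2+205w+430)
  w**3+w**2−8w−12 = (−(1/5)w−42/5)(−5w**2+205w+430) + (1800w+3600)
  −5w**2+205w+430 = (−(1/360)w+43/360)(1800w+3600) + (0)
Last nonzero remainder: 1800w+3600. Dividing through by 1800 gives the monic gcd w+2.

w+2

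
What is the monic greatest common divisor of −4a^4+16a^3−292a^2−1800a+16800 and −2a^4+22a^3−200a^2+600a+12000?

Repeated division with remainder:
  −4a^4+16a^3−292a^2−1800a+16800 = (2)(−2a^4+22a^3−200a^2+600a+12000) + (−28a^3+108a^2−3000a−7200)
  −2a^4+22a^3−200a^2+600a+12000 = ((1/14)a−25/49)(−28a^3+108a^2−3000a−7200) + ((3400/49)a^2−(20400/49)a+408000/49)
  −28a^3+108a^2−3000a−7200 = (−(343/850)a−147/170)((3400/49)a^2−(20400/49)a+408000/49) + (0)
Last nonzero remainder: (3400/49)a^2−(20400/49)a+408000/49. Dividing through by 3400/49 gives the monic gcd a^2−6a+120.

a^2−6a+120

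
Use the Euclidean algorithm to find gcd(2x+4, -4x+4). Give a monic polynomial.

1

Apply the Euclidean algorithm:
  2x+4 = (-1/2)(-4x+4) + (6)
  -4x+4 = (-(2/3)x+2/3)(6) + (0)
The last nonzero remainder is the constant 6, so the polynomials are coprime and gcd = 1.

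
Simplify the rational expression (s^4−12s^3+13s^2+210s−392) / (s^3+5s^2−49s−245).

(s^3−5s^2−22s+56)/(s^2+12s+35)

Apply the Euclidean algorithm:
  s^4−12s^3+13s^2+210s−392 = (s−17)(s^3+5s^2−49s−245) + (147s^2−378s−4557)
  s^3+5s^2−49s−245 = ((1/147)s+53/1029)(147s^2−378s−4557) + ((72/49)s−72/7)
  147s^2−378s−4557 = ((2401/24)s+10633/24)((72/49)s−72/7) + (0)
Last nonzero remainder: (72/49)s−72/7. Dividing through by 72/49 gives the monic gcd s−7.
Cancel s−7 from numerator and denominator to get the reduced form.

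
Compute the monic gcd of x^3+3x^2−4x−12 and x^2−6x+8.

x−2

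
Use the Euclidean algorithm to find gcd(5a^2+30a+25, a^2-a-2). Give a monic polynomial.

Repeated division with remainder:
  5a^2+30a+25 = (5)(a^2-a-2) + (35a+35)
  a^2-a-2 = ((1/35)a-2/35)(35a+35) + (0)
Last nonzero remainder: 35a+35. Dividing through by 35 gives the monic gcd a+1.

a+1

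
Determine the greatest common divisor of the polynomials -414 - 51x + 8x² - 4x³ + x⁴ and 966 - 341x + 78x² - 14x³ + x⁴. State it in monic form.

Apply the Euclidean algorithm:
  x⁴ - 4x³ + 8x² - 51x - 414 = (x⁴ - 14x³ + 78x² - 341x + 966) + (10x³ - 70x² + 290x - 1380)
  x⁴ - 14x³ + 78x² - 341x + 966 = ((1/10)x - 7/10)(10x³ - 70x² + 290x - 1380) + (0)
Last nonzero remainder: 10x³ - 70x² + 290x - 1380. Dividing through by 10 gives the monic gcd x³ - 7x² + 29x - 138.

-138 + 29x - 7x² + x³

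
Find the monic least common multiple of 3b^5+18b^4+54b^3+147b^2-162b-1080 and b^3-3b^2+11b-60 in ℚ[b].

Repeated division with remainder:
  3b^5+18b^4+54b^3+147b^2-162b-1080 = (3b^2+27b+102)(b^3-3b^2+11b-60) + (336b^2+336b+5040)
  b^3-3b^2+11b-60 = ((1/336)b-1/84)(336b^2+336b+5040) + (0)
Last nonzero remainder: 336b^2+336b+5040. Dividing through by 336 gives the monic gcd b^2+b+15.
Then lcm(f, g) = f·g / gcd(f, g); expanding and making the result monic gives the answer.

b^6+2b^5-6b^4-23b^3-250b^2-144b+1440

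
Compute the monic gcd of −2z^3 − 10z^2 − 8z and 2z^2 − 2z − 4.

Repeated division with remainder:
  −2z^3 − 10z^2 − 8z = (−z − 6)(2z^2 − 2z − 4) + (−24z − 24)
  2z^2 − 2z − 4 = (−(1/12)z + 1/6)(−24z − 24) + (0)
Last nonzero remainder: −24z − 24. Dividing through by −24 gives the monic gcd z + 1.

z + 1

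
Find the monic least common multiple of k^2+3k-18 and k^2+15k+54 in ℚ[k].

Euclidean algorithm in ℚ[k]:
  k^2+3k-18 = (k^2+15k+54) + (-12k-72)
  k^2+15k+54 = (-(1/12)k-3/4)(-12k-72) + (0)
Last nonzero remainder: -12k-72. Dividing through by -12 gives the monic gcd k+6.
Then lcm(f, g) = f·g / gcd(f, g); expanding and making the result monic gives the answer.

k^3+12k^2+9k-162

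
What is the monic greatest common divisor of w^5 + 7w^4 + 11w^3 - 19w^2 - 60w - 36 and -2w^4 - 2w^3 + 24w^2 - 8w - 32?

w^2 - w - 2

By polynomial division,
  w^5 + 7w^4 + 11w^3 - 19w^2 - 60w - 36 = (-(1/2)w - 3)(-2w^4 - 2w^3 + 24w^2 - 8w - 32) + (17w^3 + 49w^2 - 100w - 132)
  -2w^4 - 2w^3 + 24w^2 - 8w - 32 = (-(2/17)w + 64/289)(17w^3 + 49w^2 - 100w - 132) + ((400/289)w^2 - (400/289)w - 800/289)
  17w^3 + 49w^2 - 100w - 132 = ((4913/400)w + 9537/200)((400/289)w^2 - (400/289)w - 800/289) + (0)
Last nonzero remainder: (400/289)w^2 - (400/289)w - 800/289. Dividing through by 400/289 gives the monic gcd w^2 - w - 2.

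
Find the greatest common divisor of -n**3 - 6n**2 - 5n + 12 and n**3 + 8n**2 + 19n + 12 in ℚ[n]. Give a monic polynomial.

Apply the Euclidean algorithm:
  -n**3 - 6n**2 - 5n + 12 = (-1)(n**3 + 8n**2 + 19n + 12) + (2n**2 + 14n + 24)
  n**3 + 8n**2 + 19n + 12 = ((1/2)n + 1/2)(2n**2 + 14n + 24) + (0)
Last nonzero remainder: 2n**2 + 14n + 24. Dividing through by 2 gives the monic gcd n**2 + 7n + 12.

n**2 + 7n + 12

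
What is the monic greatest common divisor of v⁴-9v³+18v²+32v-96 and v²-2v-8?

By polynomial division,
  v⁴-9v³+18v²+32v-96 = (v²-7v+12)(v²-2v-8) + (0)
The last nonzero remainder v²-2v-8 is already monic.

v²-2v-8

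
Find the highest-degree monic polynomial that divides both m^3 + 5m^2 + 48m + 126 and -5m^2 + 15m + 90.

m + 3

Repeated division with remainder:
  m^3 + 5m^2 + 48m + 126 = (-(1/5)m - 8/5)(-5m^2 + 15m + 90) + (90m + 270)
  -5m^2 + 15m + 90 = (-(1/18)m + 1/3)(90m + 270) + (0)
Last nonzero remainder: 90m + 270. Dividing through by 90 gives the monic gcd m + 3.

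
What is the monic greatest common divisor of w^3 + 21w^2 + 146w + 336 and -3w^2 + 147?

w + 7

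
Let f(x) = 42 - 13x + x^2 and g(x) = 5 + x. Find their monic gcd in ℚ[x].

Repeated division with remainder:
  x^2 - 13x + 42 = (x - 18)(x + 5) + (132)
  x + 5 = ((1/132)x + 5/132)(132) + (0)
The last nonzero remainder is the constant 132, so the polynomials are coprime and gcd = 1.

1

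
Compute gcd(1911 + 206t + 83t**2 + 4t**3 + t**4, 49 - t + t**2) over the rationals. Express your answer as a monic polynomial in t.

49 - t + t**2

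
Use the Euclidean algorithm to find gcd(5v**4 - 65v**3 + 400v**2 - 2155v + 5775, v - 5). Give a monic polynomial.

v - 5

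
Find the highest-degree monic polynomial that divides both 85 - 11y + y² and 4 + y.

1

Repeated division with remainder:
  y² - 11y + 85 = (y - 15)(y + 4) + (145)
  y + 4 = ((1/145)y + 4/145)(145) + (0)
The last nonzero remainder is the constant 145, so the polynomials are coprime and gcd = 1.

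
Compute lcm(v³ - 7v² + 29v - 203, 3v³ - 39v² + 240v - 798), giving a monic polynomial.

v⁵ - 13v⁴ + 109v³ - 643v² + 2320v - 7714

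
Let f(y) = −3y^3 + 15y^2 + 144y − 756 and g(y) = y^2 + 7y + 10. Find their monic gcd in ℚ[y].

Repeated division with remainder:
  −3y^3 + 15y^2 + 144y − 756 = (−3y + 36)(y^2 + 7y + 10) + (−78y − 1116)
  y^2 + 7y + 10 = (−(1/78)y + 95/1014)(−78y − 1116) + (19360/169)
  −78y − 1116 = (−(6591/9680)y − 47151/4840)(19360/169) + (0)
The last nonzero remainder is the constant 19360/169, so the polynomials are coprime and gcd = 1.

1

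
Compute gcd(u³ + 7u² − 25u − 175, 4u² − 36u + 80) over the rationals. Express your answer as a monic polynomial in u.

u − 5

By polynomial division,
  u³ + 7u² − 25u − 175 = ((1/4)u + 4)(4u² − 36u + 80) + (99u − 495)
  4u² − 36u + 80 = ((4/99)u − 16/99)(99u − 495) + (0)
Last nonzero remainder: 99u − 495. Dividing through by 99 gives the monic gcd u − 5.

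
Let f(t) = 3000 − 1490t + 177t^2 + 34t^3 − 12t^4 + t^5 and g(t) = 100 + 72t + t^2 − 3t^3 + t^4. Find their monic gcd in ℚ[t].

25 − 7t + t^2

Euclidean algorithm in ℚ[t]:
  t^5 − 12t^4 + 34t^3 + 177t^2 − 1490t + 3000 = (t − 9)(t^4 − 3t^3 + t^2 + 72t + 100) + (6t^3 + 114t^2 − 942t + 3900)
  t^4 − 3t^3 + t^2 + 72t + 100 = ((1/6)t − 11/3)(6t^3 + 114t^2 − 942t + 3900) + (576t^2 − 4032t + 14400)
  6t^3 + 114t^2 − 942t + 3900 = ((1/96)t + 13/48)(576t^2 − 4032t + 14400) + (0)
Last nonzero remainder: 576t^2 − 4032t + 14400. Dividing through by 576 gives the monic gcd t^2 − 7t + 25.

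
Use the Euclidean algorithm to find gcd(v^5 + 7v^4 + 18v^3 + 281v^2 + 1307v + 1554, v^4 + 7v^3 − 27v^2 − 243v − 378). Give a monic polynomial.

v^2 + 10v + 21

Repeated division with remainder:
  v^5 + 7v^4 + 18v^3 + 281v^2 + 1307v + 1554 = (v)(v^4 + 7v^3 − 27v^2 − 243v − 378) + (45v^3 + 524v^2 + 1685v + 1554)
  v^4 + 7v^3 − 27v^2 − 243v − 378 = ((1/45)v − 209/2025)(45v^3 + 524v^2 + 1685v + 1554) + (−(20984/2025)v^2 − (41968/405)v − 146888/675)
  45v^3 + 524v^2 + 1685v + 1554 = (−(91125/20984)v − 74925/10492)(−(20984/2025)v^2 − (41968/405)v − 146888/675) + (0)
Last nonzero remainder: −(20984/2025)v^2 − (41968/405)v − 146888/675. Dividing through by −20984/2025 gives the monic gcd v^2 + 10v + 21.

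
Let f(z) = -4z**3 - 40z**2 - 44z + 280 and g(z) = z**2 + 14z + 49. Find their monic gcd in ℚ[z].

Repeated division with remainder:
  -4z**3 - 40z**2 - 44z + 280 = (-4z + 16)(z**2 + 14z + 49) + (-72z - 504)
  z**2 + 14z + 49 = (-(1/72)z - 7/72)(-72z - 504) + (0)
Last nonzero remainder: -72z - 504. Dividing through by -72 gives the monic gcd z + 7.

z + 7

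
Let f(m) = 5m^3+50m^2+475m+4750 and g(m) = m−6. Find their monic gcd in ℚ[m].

Euclidean algorithm in ℚ[m]:
  5m^3+50m^2+475m+4750 = (5m^2+80m+955)(m−6) + (10480)
  m−6 = ((1/10480)m−3/5240)(10480) + (0)
The last nonzero remainder is the constant 10480, so the polynomials are coprime and gcd = 1.

1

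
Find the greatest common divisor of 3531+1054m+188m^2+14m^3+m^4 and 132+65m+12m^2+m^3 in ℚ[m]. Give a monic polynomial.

33+8m+m^2

By polynomial division,
  m^4+14m^3+188m^2+1054m+3531 = (m+2)(m^3+12m^2+65m+132) + (99m^2+792m+3267)
  m^3+12m^2+65m+132 = ((1/99)m+4/99)(99m^2+792m+3267) + (0)
Last nonzero remainder: 99m^2+792m+3267. Dividing through by 99 gives the monic gcd m^2+8m+33.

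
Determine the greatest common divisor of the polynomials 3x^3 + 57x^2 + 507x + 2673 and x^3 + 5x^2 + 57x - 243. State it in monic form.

x^2 + 8x + 81

Euclidean algorithm in ℚ[x]:
  3x^3 + 57x^2 + 507x + 2673 = (3)(x^3 + 5x^2 + 57x - 243) + (42x^2 + 336x + 3402)
  x^3 + 5x^2 + 57x - 243 = ((1/42)x - 1/14)(42x^2 + 336x + 3402) + (0)
Last nonzero remainder: 42x^2 + 336x + 3402. Dividing through by 42 gives the monic gcd x^2 + 8x + 81.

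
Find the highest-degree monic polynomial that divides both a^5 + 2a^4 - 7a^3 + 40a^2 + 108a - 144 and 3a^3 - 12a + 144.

a^3 - 4a + 48

Repeated division with remainder:
  a^5 + 2a^4 - 7a^3 + 40a^2 + 108a - 144 = ((1/3)a^2 + (2/3)a - 1)(3a^3 - 12a + 144) + (0)
Last nonzero remainder: 3a^3 - 12a + 144. Dividing through by 3 gives the monic gcd a^3 - 4a + 48.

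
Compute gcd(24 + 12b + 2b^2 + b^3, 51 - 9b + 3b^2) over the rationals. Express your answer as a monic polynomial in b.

Euclidean algorithm in ℚ[b]:
  b^3 + 2b^2 + 12b + 24 = ((1/3)b + 5/3)(3b^2 - 9b + 51) + (10b - 61)
  3b^2 - 9b + 51 = ((3/10)b + 93/100)(10b - 61) + (10773/100)
  10b - 61 = ((1000/10773)b - 6100/10773)(10773/100) + (0)
The last nonzero remainder is the constant 10773/100, so the polynomials are coprime and gcd = 1.

1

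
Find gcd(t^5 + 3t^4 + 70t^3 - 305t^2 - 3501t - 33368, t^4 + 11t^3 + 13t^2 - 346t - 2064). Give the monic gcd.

t^2 + 9t + 43

By polynomial division,
  t^5 + 3t^4 + 70t^3 - 305t^2 - 3501t - 33368 = (t - 8)(t^4 + 11t^3 + 13t^2 - 346t - 2064) + (145t^3 + 145t^2 - 4205t - 49880)
  t^4 + 11t^3 + 13t^2 - 346t - 2064 = ((1/145)t + 2/29)(145t^3 + 145t^2 - 4205t - 49880) + (32t^2 + 288t + 1376)
  145t^3 + 145t^2 - 4205t - 49880 = ((145/32)t - 145/4)(32t^2 + 288t + 1376) + (0)
Last nonzero remainder: 32t^2 + 288t + 1376. Dividing through by 32 gives the monic gcd t^2 + 9t + 43.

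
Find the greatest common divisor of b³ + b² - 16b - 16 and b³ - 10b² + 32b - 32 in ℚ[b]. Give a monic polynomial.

Euclidean algorithm in ℚ[b]:
  b³ + b² - 16b - 16 = (b³ - 10b² + 32b - 32) + (11b² - 48b + 16)
  b³ - 10b² + 32b - 32 = ((1/11)b - 62/121)(11b² - 48b + 16) + ((720/121)b - 2880/121)
  11b² - 48b + 16 = ((1331/720)b - 121/180)((720/121)b - 2880/121) + (0)
Last nonzero remainder: (720/121)b - 2880/121. Dividing through by 720/121 gives the monic gcd b - 4.

b - 4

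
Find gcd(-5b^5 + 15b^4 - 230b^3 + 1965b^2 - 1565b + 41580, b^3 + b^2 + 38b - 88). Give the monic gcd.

b^2 + 3b + 44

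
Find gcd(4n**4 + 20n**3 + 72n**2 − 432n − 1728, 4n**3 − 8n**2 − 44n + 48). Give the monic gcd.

By polynomial division,
  4n**4 + 20n**3 + 72n**2 − 432n − 1728 = (n + 7)(4n**3 − 8n**2 − 44n + 48) + (172n**2 − 172n − 2064)
  4n**3 − 8n**2 − 44n + 48 = ((1/43)n − 1/43)(172n**2 − 172n − 2064) + (0)
Last nonzero remainder: 172n**2 − 172n − 2064. Dividing through by 172 gives the monic gcd n**2 − n − 12.

n**2 − n − 12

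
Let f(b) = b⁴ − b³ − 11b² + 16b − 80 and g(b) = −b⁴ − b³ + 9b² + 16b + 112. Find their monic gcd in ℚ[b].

By polynomial division,
  b⁴ − b³ − 11b² + 16b − 80 = (−1)(−b⁴ − b³ + 9b² + 16b + 112) + (−2b³ − 2b² + 32b + 32)
  −b⁴ − b³ + 9b² + 16b + 112 = ((1/2)b)(−2b³ − 2b² + 32b + 32) + (−7b² + 112)
  −2b³ − 2b² + 32b + 32 = ((2/7)b + 2/7)(−7b² + 112) + (0)
Last nonzero remainder: −7b² + 112. Dividing through by −7 gives the monic gcd b² − 16.

b² − 16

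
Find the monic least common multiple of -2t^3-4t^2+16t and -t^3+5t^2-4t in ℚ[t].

t^5-3t^4-14t^3+48t^2-32t

Euclidean algorithm in ℚ[t]:
  -2t^3-4t^2+16t = (2)(-t^3+5t^2-4t) + (-14t^2+24t)
  -t^3+5t^2-4t = ((1/14)t-23/98)(-14t^2+24t) + ((80/49)t)
  -14t^2+24t = (-(343/40)t+147/10)((80/49)t) + (0)
Last nonzero remainder: (80/49)t. Dividing through by 80/49 gives the monic gcd t.
Then lcm(f, g) = f·g / gcd(f, g); expanding and making the result monic gives the answer.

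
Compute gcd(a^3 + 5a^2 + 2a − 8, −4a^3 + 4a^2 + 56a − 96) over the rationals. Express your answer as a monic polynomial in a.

By polynomial division,
  a^3 + 5a^2 + 2a − 8 = (−1/4)(−4a^3 + 4a^2 + 56a − 96) + (6a^2 + 16a − 32)
  −4a^3 + 4a^2 + 56a − 96 = (−(2/3)a + 22/9)(6a^2 + 16a − 32) + (−(40/9)a − 160/9)
  6a^2 + 16a − 32 = (−(27/20)a + 9/5)(−(40/9)a − 160/9) + (0)
Last nonzero remainder: −(40/9)a − 160/9. Dividing through by −40/9 gives the monic gcd a + 4.

a + 4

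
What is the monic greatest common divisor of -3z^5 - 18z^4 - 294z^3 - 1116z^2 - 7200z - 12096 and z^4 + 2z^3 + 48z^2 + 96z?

z^3 + 2z^2 + 48z + 96

By polynomial division,
  -3z^5 - 18z^4 - 294z^3 - 1116z^2 - 7200z - 12096 = (-3z - 12)(z^4 + 2z^3 + 48z^2 + 96z) + (-126z^3 - 252z^2 - 6048z - 12096)
  z^4 + 2z^3 + 48z^2 + 96z = (-(1/126)z)(-126z^3 - 252z^2 - 6048z - 12096) + (0)
Last nonzero remainder: -126z^3 - 252z^2 - 6048z - 12096. Dividing through by -126 gives the monic gcd z^3 + 2z^2 + 48z + 96.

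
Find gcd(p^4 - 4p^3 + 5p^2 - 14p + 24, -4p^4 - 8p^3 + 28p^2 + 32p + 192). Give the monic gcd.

p^3 - 2p^2 + p - 12

By polynomial division,
  p^4 - 4p^3 + 5p^2 - 14p + 24 = (-1/4)(-4p^4 - 8p^3 + 28p^2 + 32p + 192) + (-6p^3 + 12p^2 - 6p + 72)
  -4p^4 - 8p^3 + 28p^2 + 32p + 192 = ((2/3)p + 8/3)(-6p^3 + 12p^2 - 6p + 72) + (0)
Last nonzero remainder: -6p^3 + 12p^2 - 6p + 72. Dividing through by -6 gives the monic gcd p^3 - 2p^2 + p - 12.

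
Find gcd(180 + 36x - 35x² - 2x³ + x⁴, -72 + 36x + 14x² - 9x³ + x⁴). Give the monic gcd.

Euclidean algorithm in ℚ[x]:
  x⁴ - 2x³ - 35x² + 36x + 180 = (x⁴ - 9x³ + 14x² + 36x - 72) + (7x³ - 49x² + 252)
  x⁴ - 9x³ + 14x² + 36x - 72 = ((1/7)x - 2/7)(7x³ - 49x² + 252) + (0)
Last nonzero remainder: 7x³ - 49x² + 252. Dividing through by 7 gives the monic gcd x³ - 7x² + 36.

36 - 7x² + x³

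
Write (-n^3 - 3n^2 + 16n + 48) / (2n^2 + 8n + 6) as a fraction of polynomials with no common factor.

(-n^2 + 16)/(2n + 2)

By polynomial division,
  -n^3 - 3n^2 + 16n + 48 = (-(1/2)n + 1/2)(2n^2 + 8n + 6) + (15n + 45)
  2n^2 + 8n + 6 = ((2/15)n + 2/15)(15n + 45) + (0)
Last nonzero remainder: 15n + 45. Dividing through by 15 gives the monic gcd n + 3.
Cancel n + 3 from numerator and denominator to get the reduced form.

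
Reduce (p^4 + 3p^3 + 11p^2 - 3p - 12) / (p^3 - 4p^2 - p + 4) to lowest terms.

Apply the Euclidean algorithm:
  p^4 + 3p^3 + 11p^2 - 3p - 12 = (p + 7)(p^3 - 4p^2 - p + 4) + (40p^2 - 40)
  p^3 - 4p^2 - p + 4 = ((1/40)p - 1/10)(40p^2 - 40) + (0)
Last nonzero remainder: 40p^2 - 40. Dividing through by 40 gives the monic gcd p^2 - 1.
Cancel p^2 - 1 from numerator and denominator to get the reduced form.

(p^2 + 3p + 12)/(p - 4)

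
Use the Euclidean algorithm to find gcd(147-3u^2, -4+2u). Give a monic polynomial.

Euclidean algorithm in ℚ[u]:
  -3u^2+147 = (-(3/2)u-3)(2u-4) + (135)
  2u-4 = ((2/135)u-4/135)(135) + (0)
The last nonzero remainder is the constant 135, so the polynomials are coprime and gcd = 1.

1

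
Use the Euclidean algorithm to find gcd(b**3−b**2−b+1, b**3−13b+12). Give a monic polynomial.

b−1

Euclidean algorithm in ℚ[b]:
  b**3−b**2−b+1 = (b**3−13b+12) + (−b**2+12b−11)
  b**3−13b+12 = (−b−12)(−b**2+12b−11) + (120b−120)
  −b**2+12b−11 = (−(1/120)b+11/120)(120b−120) + (0)
Last nonzero remainder: 120b−120. Dividing through by 120 gives the monic gcd b−1.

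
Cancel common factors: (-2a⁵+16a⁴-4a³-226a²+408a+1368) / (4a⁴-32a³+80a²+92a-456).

(-a²+3a+18)/(2a-6)

Repeated division with remainder:
  -2a⁵+16a⁴-4a³-226a²+408a+1368 = (-(1/2)a)(4a⁴-32a³+80a²+92a-456) + (36a³-180a²+180a+1368)
  4a⁴-32a³+80a²+92a-456 = ((1/9)a-1/3)(36a³-180a²+180a+1368) + (0)
Last nonzero remainder: 36a³-180a²+180a+1368. Dividing through by 36 gives the monic gcd a³-5a²+5a+38.
Cancel a³-5a²+5a+38 from numerator and denominator to get the reduced form.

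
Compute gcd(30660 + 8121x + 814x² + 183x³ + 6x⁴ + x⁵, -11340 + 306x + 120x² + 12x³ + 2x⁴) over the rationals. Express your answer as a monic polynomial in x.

Repeated division with remainder:
  x⁵ + 6x⁴ + 183x³ + 814x² + 8121x + 30660 = ((1/2)x)(2x⁴ + 12x³ + 120x² + 306x - 11340) + (123x³ + 661x² + 13791x + 30660)
  2x⁴ + 12x³ + 120x² + 306x - 11340 = ((2/123)x + 154/15129)(123x³ + 661x² + 13791x + 30660) + (-(1678900/15129)x² - (1678900/5043)x - 58761500/5043)
  123x³ + 661x² + 13791x + 30660 = (-(1860867/1678900)x - 1104417/419725)(-(1678900/15129)x² - (1678900/5043)x - 58761500/5043) + (0)
Last nonzero remainder: -(1678900/15129)x² - (1678900/5043)x - 58761500/5043. Dividing through by -1678900/15129 gives the monic gcd x² + 3x + 105.

105 + 3x + x²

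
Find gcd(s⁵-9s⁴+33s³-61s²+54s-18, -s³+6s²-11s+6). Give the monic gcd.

Apply the Euclidean algorithm:
  s⁵-9s⁴+33s³-61s²+54s-18 = (-s²+3s-4)(-s³+6s²-11s+6) + (2s²-8s+6)
  -s³+6s²-11s+6 = (-(1/2)s+1)(2s²-8s+6) + (0)
Last nonzero remainder: 2s²-8s+6. Dividing through by 2 gives the monic gcd s²-4s+3.

s²-4s+3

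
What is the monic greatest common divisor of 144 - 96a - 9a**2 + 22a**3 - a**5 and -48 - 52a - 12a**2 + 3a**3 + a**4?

-12 - a + a**2

Repeated division with remainder:
  -a**5 + 22a**3 - 9a**2 - 96a + 144 = (-a + 3)(a**4 + 3a**3 - 12a**2 - 52a - 48) + (a**3 - 25a**2 + 12a + 288)
  a**4 + 3a**3 - 12a**2 - 52a - 48 = (a + 28)(a**3 - 25a**2 + 12a + 288) + (676a**2 - 676a - 8112)
  a**3 - 25a**2 + 12a + 288 = ((1/676)a - 6/169)(676a**2 - 676a - 8112) + (0)
Last nonzero remainder: 676a**2 - 676a - 8112. Dividing through by 676 gives the monic gcd a**2 - a - 12.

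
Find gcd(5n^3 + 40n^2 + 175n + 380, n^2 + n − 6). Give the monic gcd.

By polynomial division,
  5n^3 + 40n^2 + 175n + 380 = (5n + 35)(n^2 + n − 6) + (170n + 590)
  n^2 + n − 6 = ((1/170)n − 21/1445)(170n + 590) + (744/289)
  170n + 590 = ((24565/372)n + 85255/372)(744/289) + (0)
The last nonzero remainder is the constant 744/289, so the polynomials are coprime and gcd = 1.

1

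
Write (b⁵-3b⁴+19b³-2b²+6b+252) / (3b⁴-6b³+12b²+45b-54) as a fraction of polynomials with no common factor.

Repeated division with remainder:
  b⁵-3b⁴+19b³-2b²+6b+252 = ((1/3)b-1/3)(3b⁴-6b³+12b²+45b-54) + (13b³-13b²+39b+234)
  3b⁴-6b³+12b²+45b-54 = ((3/13)b-3/13)(13b³-13b²+39b+234) + (0)
Last nonzero remainder: 13b³-13b²+39b+234. Dividing through by 13 gives the monic gcd b³-b²+3b+18.
Cancel b³-b²+3b+18 from numerator and denominator to get the reduced form.

(b²-2b+14)/(3b-3)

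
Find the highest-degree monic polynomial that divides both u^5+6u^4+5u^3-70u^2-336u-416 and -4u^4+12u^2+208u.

Repeated division with remainder:
  u^5+6u^4+5u^3-70u^2-336u-416 = (-(1/4)u-3/2)(-4u^4+12u^2+208u) + (8u^3-24u-416)
  -4u^4+12u^2+208u = (-(1/2)u)(8u^3-24u-416) + (0)
Last nonzero remainder: 8u^3-24u-416. Dividing through by 8 gives the monic gcd u^3-3u-52.

u^3-3u-52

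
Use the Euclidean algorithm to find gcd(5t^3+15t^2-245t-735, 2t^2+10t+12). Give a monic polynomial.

t+3

Euclidean algorithm in ℚ[t]:
  5t^3+15t^2-245t-735 = ((5/2)t-5)(2t^2+10t+12) + (-225t-675)
  2t^2+10t+12 = (-(2/225)t-4/225)(-225t-675) + (0)
Last nonzero remainder: -225t-675. Dividing through by -225 gives the monic gcd t+3.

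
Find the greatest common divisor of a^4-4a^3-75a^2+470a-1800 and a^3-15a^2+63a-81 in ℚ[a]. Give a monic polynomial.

a-9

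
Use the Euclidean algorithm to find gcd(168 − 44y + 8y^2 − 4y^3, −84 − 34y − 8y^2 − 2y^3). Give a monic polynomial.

Repeated division with remainder:
  −4y^3 + 8y^2 − 44y + 168 = (2)(−2y^3 − 8y^2 − 34y − 84) + (24y^2 + 24y + 336)
  −2y^3 − 8y^2 − 34y − 84 = (−(1/12)y − 1/4)(24y^2 + 24y + 336) + (0)
Last nonzero remainder: 24y^2 + 24y + 336. Dividing through by 24 gives the monic gcd y^2 + y + 14.

14 + y + y^2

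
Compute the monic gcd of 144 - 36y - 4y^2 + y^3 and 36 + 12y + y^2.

6 + y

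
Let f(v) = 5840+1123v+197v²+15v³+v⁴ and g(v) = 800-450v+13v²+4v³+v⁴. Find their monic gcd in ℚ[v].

By polynomial division,
  v⁴+15v³+197v²+1123v+5840 = (v⁴+4v³+13v²-450v+800) + (11v³+184v²+1573v+5040)
  v⁴+4v³+13v²-450v+800 = ((1/11)v-140/121)(11v³+184v²+1573v+5040) + ((10030/121)v²+(10030/11)v+802400/121)
  11v³+184v²+1573v+5040 = ((1331/10030)v+7623/10030)((10030/121)v²+(10030/11)v+802400/121) + (0)
Last nonzero remainder: (10030/121)v²+(10030/11)v+802400/121. Dividing through by 10030/121 gives the monic gcd v²+11v+80.

80+11v+v²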